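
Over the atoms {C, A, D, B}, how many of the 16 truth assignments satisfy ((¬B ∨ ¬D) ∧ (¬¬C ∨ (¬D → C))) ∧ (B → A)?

7

Initial set: {(((¬B ∨ ¬D) ∧ (¬¬C ∨ (¬D → C))) ∧ (B → A))}.
(((¬B ∨ ¬D) ∧ (¬¬C ∨ (¬D → C))) ∧ (B → A)): α-rule — add ((¬B ∨ ¬D) ∧ (¬¬C ∨ (¬D → C))), (B → A).
((¬B ∨ ¬D) ∧ (¬¬C ∨ (¬D → C))): α-rule — add (¬B ∨ ¬D), (¬¬C ∨ (¬D → C)).
(B → A): β-rule — branch into ¬B  //  A.
  branch 1 (add ¬B):
    (¬B ∨ ¬D): β-rule — branch into ¬B  //  ¬D.
      branch 1.1 (add ¬B):
        (¬¬C ∨ (¬D → C)): β-rule — branch into ¬¬C  //  (¬D → C).
          branch 1.1.1 (add ¬¬C):
            ¬¬C: drop double negation, giving C.
            ○ open, literals {B=F, C=T}.
          branch 1.1.2 (add (¬D → C)):
            (¬D → C): β-rule — branch into ¬¬D  //  C.
              branch 1.1.2.1 (add ¬¬D):
                ○ open, literals {B=F, D=T}.
              branch 1.1.2.2 (add C):
                ○ open, literals {B=F, C=T}.
      branch 1.2 (add ¬D):
        (¬¬C ∨ (¬D → C)): β-rule — branch into ¬¬C  //  (¬D → C).
          branch 1.2.1 (add ¬¬C):
            ¬¬C: drop double negation, giving C.
            ○ open, literals {B=F, C=T, D=F}.
          branch 1.2.2 (add (¬D → C)):
            (¬D → C): β-rule — branch into ¬¬D  //  C.
              branch 1.2.2.1 (add ¬¬D):
                × closes — contains both D and ¬D.
              branch 1.2.2.2 (add C):
                ○ open, literals {B=F, C=T, D=F}.
  branch 2 (add A):
    (¬B ∨ ¬D): β-rule — branch into ¬B  //  ¬D.
      branch 2.1 (add ¬B):
        (¬¬C ∨ (¬D → C)): β-rule — branch into ¬¬C  //  (¬D → C).
          branch 2.1.1 (add ¬¬C):
            ¬¬C: drop double negation, giving C.
            ○ open, literals {A=T, B=F, C=T}.
          branch 2.1.2 (add (¬D → C)):
            (¬D → C): β-rule — branch into ¬¬D  //  C.
              branch 2.1.2.1 (add ¬¬D):
                ○ open, literals {A=T, B=F, D=T}.
              branch 2.1.2.2 (add C):
                ○ open, literals {A=T, B=F, C=T}.
      branch 2.2 (add ¬D):
        (¬¬C ∨ (¬D → C)): β-rule — branch into ¬¬C  //  (¬D → C).
          branch 2.2.1 (add ¬¬C):
            ¬¬C: drop double negation, giving C.
            ○ open, literals {A=T, C=T, D=F}.
          branch 2.2.2 (add (¬D → C)):
            (¬D → C): β-rule — branch into ¬¬D  //  C.
              branch 2.2.2.1 (add ¬¬D):
                × closes — contains both D and ¬D.
              branch 2.2.2.2 (add C):
                ○ open, literals {A=T, C=T, D=F}.
2 branches closed, 10 open.
Each open branch fixes some atoms; the unmentioned ones are free. Counting distinct full assignments: branch {B=F, C=T} (A, D) contributes 4 new; branch {B=F, D=T} (C, A) contributes 2 new; branch {B=F, C=T} (A, D) contributes 0 new; branch {B=F, C=T, D=F} (A) contributes 0 new; branch {B=F, C=T, D=F} (A) contributes 0 new; branch {A=T, B=F, C=T} (D) contributes 0 new; branch {A=T, B=F, D=T} (C) contributes 0 new; branch {A=T, B=F, C=T} (D) contributes 0 new; branch {A=T, C=T, D=F} (B) contributes 1 new; branch {A=T, C=T, D=F} (B) contributes 0 new. Total: 7.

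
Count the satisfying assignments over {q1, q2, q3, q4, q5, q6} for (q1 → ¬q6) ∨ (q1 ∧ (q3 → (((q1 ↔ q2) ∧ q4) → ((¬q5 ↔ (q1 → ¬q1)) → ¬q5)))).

Initial set: {((q1 → ¬q6) ∨ (q1 ∧ (q3 → (((q1 ↔ q2) ∧ q4) → ((¬q5 ↔ (q1 → ¬q1)) → ¬q5)))))}.
((q1 → ¬q6) ∨ (q1 ∧ (q3 → (((q1 ↔ q2) ∧ q4) → ((¬q5 ↔ (q1 → ¬q1)) → ¬q5))))): β-rule — branch into (q1 → ¬q6)  //  (q1 ∧ (q3 → (((q1 ↔ q2) ∧ q4) → ((¬q5 ↔ (q1 → ¬q1)) → ¬q5)))).
  branch 1 (add (q1 → ¬q6)):
    (q1 → ¬q6): β-rule — branch into ¬q1  //  ¬q6.
      branch 1.1 (add ¬q1):
        ○ open, literals {q1=0}.
      branch 1.2 (add ¬q6):
        ○ open, literals {q6=0}.
  branch 2 (add (q1 ∧ (q3 → (((q1 ↔ q2) ∧ q4) → ((¬q5 ↔ (q1 → ¬q1)) → ¬q5))))):
    (q1 ∧ (q3 → (((q1 ↔ q2) ∧ q4) → ((¬q5 ↔ (q1 → ¬q1)) → ¬q5)))): α-rule — add q1, (q3 → (((q1 ↔ q2) ∧ q4) → ((¬q5 ↔ (q1 → ¬q1)) → ¬q5))).
    (q3 → (((q1 ↔ q2) ∧ q4) → ((¬q5 ↔ (q1 → ¬q1)) → ¬q5))): β-rule — branch into ¬q3  //  (((q1 ↔ q2) ∧ q4) → ((¬q5 ↔ (q1 → ¬q1)) → ¬q5)).
      branch 2.1 (add ¬q3):
        ○ open, literals {q1=1, q3=0}.
      branch 2.2 (add (((q1 ↔ q2) ∧ q4) → ((¬q5 ↔ (q1 → ¬q1)) → ¬q5))):
        (((q1 ↔ q2) ∧ q4) → ((¬q5 ↔ (q1 → ¬q1)) → ¬q5)): β-rule — branch into ¬((q1 ↔ q2) ∧ q4)  //  ((¬q5 ↔ (q1 → ¬q1)) → ¬q5).
          branch 2.2.1 (add ¬((q1 ↔ q2) ∧ q4)):
            ¬((q1 ↔ q2) ∧ q4): β-rule — branch into ¬(q1 ↔ q2)  //  ¬q4.
              branch 2.2.1.1 (add ¬(q1 ↔ q2)):
                ¬(q1 ↔ q2): β-rule — branch into q1, ¬q2  //  ¬q1, q2.
                  branch 2.2.1.1.1 (add q1, ¬q2):
                    ○ open, literals {q1=1, q2=0}.
                  branch 2.2.1.1.2 (add ¬q1, q2):
                    × closes — contains both q1 and ¬q1.
              branch 2.2.1.2 (add ¬q4):
                ○ open, literals {q1=1, q4=0}.
          branch 2.2.2 (add ((¬q5 ↔ (q1 → ¬q1)) → ¬q5)):
            ((¬q5 ↔ (q1 → ¬q1)) → ¬q5): β-rule — branch into ¬(¬q5 ↔ (q1 → ¬q1))  //  ¬q5.
              branch 2.2.2.1 (add ¬(¬q5 ↔ (q1 → ¬q1))):
                ¬(¬q5 ↔ (q1 → ¬q1)): β-rule — branch into ¬q5, ¬(q1 → ¬q1)  //  ¬¬q5, (q1 → ¬q1).
                  branch 2.2.2.1.1 (add ¬q5, ¬(q1 → ¬q1)):
                    ¬(q1 → ¬q1): α-rule — add q1, ¬¬q1.
                    ○ open, literals {q1=1, q5=0}.
                  branch 2.2.2.1.2 (add ¬¬q5, (q1 → ¬q1)):
                    (q1 → ¬q1): β-rule — branch into ¬q1  //  ¬q1.
                      branch 2.2.2.1.2.1 (add ¬q1):
                        × closes — contains both q1 and ¬q1.
                      branch 2.2.2.1.2.2 (add ¬q1):
                        × closes — contains both q1 and ¬q1.
              branch 2.2.2.2 (add ¬q5):
                ○ open, literals {q1=1, q5=0}.
3 branches closed, 7 open.
Each open branch fixes some atoms; the unmentioned ones are free. Counting distinct full assignments: branch {q1=0} (q2, q3, q4, q5, q6) contributes 32 new; branch {q6=0} (q1, q2, q3, q4, q5) contributes 16 new; branch {q1=1, q3=0} (q2, q4, q5, q6) contributes 8 new; branch {q1=1, q2=0} (q3, q4, q5, q6) contributes 4 new; branch {q1=1, q4=0} (q2, q3, q5, q6) contributes 2 new; branch {q1=1, q5=0} (q2, q3, q4, q6) contributes 1 new; branch {q1=1, q5=0} (q2, q3, q4, q6) contributes 0 new. Total: 63.

63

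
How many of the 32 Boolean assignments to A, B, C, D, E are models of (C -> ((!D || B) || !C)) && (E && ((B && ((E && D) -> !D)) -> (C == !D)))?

Initial set: {((C -> ((!D || B) || !C)) && (E && ((B && ((E && D) -> !D)) -> (C == !D))))}.
((C -> ((!D || B) || !C)) && (E && ((B && ((E && D) -> !D)) -> (C == !D)))): α-rule — add (C -> ((!D || B) || !C)), (E && ((B && ((E && D) -> !D)) -> (C == !D))).
(E && ((B && ((E && D) -> !D)) -> (C == !D))): α-rule — add E, ((B && ((E && D) -> !D)) -> (C == !D)).
(C -> ((!D || B) || !C)): β-rule — branch into !C  //  ((!D || B) || !C).
  branch 1 (add !C):
    ((B && ((E && D) -> !D)) -> (C == !D)): β-rule — branch into !(B && ((E && D) -> !D))  //  (C == !D).
      branch 1.1 (add !(B && ((E && D) -> !D))):
        !(B && ((E && D) -> !D)): β-rule — branch into !B  //  !((E && D) -> !D).
          branch 1.1.1 (add !B):
            ○ open, literals {B=false, C=false, E=true}.
          branch 1.1.2 (add !((E && D) -> !D)):
            !((E && D) -> !D): α-rule — add (E && D), !!D.
            (E && D): α-rule — add E, D.
            ○ open, literals {C=false, D=true, E=true}.
      branch 1.2 (add (C == !D)):
        (C == !D): β-rule — branch into C, !D  //  !C, !!D.
          branch 1.2.1 (add C, !D):
            × closes — contains both C and !C.
          branch 1.2.2 (add !C, !!D):
            ○ open, literals {C=false, D=true, E=true}.
  branch 2 (add ((!D || B) || !C)):
    ((B && ((E && D) -> !D)) -> (C == !D)): β-rule — branch into !(B && ((E && D) -> !D))  //  (C == !D).
      branch 2.1 (add !(B && ((E && D) -> !D))):
        ((!D || B) || !C): β-rule — branch into (!D || B)  //  !C.
          branch 2.1.1 (add (!D || B)):
            !(B && ((E && D) -> !D)): β-rule — branch into !B  //  !((E && D) -> !D).
              branch 2.1.1.1 (add !B):
                (!D || B): β-rule — branch into !D  //  B.
                  branch 2.1.1.1.1 (add !D):
                    ○ open, literals {B=false, D=false, E=true}.
                  branch 2.1.1.1.2 (add B):
                    × closes — contains both B and !B.
              branch 2.1.1.2 (add !((E && D) -> !D)):
                !((E && D) -> !D): α-rule — add (E && D), !!D.
                (E && D): α-rule — add E, D.
                (!D || B): β-rule — branch into !D  //  B.
                  branch 2.1.1.2.1 (add !D):
                    × closes — contains both D and !D.
                  branch 2.1.1.2.2 (add B):
                    ○ open, literals {B=true, D=true, E=true}.
          branch 2.1.2 (add !C):
            !(B && ((E && D) -> !D)): β-rule — branch into !B  //  !((E && D) -> !D).
              branch 2.1.2.1 (add !B):
                ○ open, literals {B=false, C=false, E=true}.
              branch 2.1.2.2 (add !((E && D) -> !D)):
                !((E && D) -> !D): α-rule — add (E && D), !!D.
                (E && D): α-rule — add E, D.
                ○ open, literals {C=false, D=true, E=true}.
      branch 2.2 (add (C == !D)):
        ((!D || B) || !C): β-rule — branch into (!D || B)  //  !C.
          branch 2.2.1 (add (!D || B)):
            (C == !D): β-rule — branch into C, !D  //  !C, !!D.
              branch 2.2.1.1 (add C, !D):
                (!D || B): β-rule — branch into !D  //  B.
                  branch 2.2.1.1.1 (add !D):
                    ○ open, literals {C=true, D=false, E=true}.
                  branch 2.2.1.1.2 (add B):
                    ○ open, literals {B=true, C=true, D=false, E=true}.
              branch 2.2.1.2 (add !C, !!D):
                (!D || B): β-rule — branch into !D  //  B.
                  branch 2.2.1.2.1 (add !D):
                    × closes — contains both D and !D.
                  branch 2.2.1.2.2 (add B):
                    ○ open, literals {B=true, C=false, D=true, E=true}.
          branch 2.2.2 (add !C):
            (C == !D): β-rule — branch into C, !D  //  !C, !!D.
              branch 2.2.2.1 (add C, !D):
                × closes — contains both C and !C.
              branch 2.2.2.2 (add !C, !!D):
                ○ open, literals {C=false, D=true, E=true}.
5 branches closed, 11 open.
Each open branch fixes some atoms; the unmentioned ones are free. Counting distinct full assignments: branch {B=false, C=false, E=true} (A, D) contributes 4 new; branch {C=false, D=true, E=true} (A, B) contributes 2 new; branch {C=false, D=true, E=true} (A, B) contributes 0 new; branch {B=false, D=false, E=true} (A, C) contributes 2 new; branch {B=true, D=true, E=true} (A, C) contributes 2 new; branch {B=false, C=false, E=true} (A, D) contributes 0 new; branch {C=false, D=true, E=true} (A, B) contributes 0 new; branch {C=true, D=false, E=true} (A, B) contributes 2 new; branch {B=true, C=true, D=false, E=true} (A) contributes 0 new; branch {B=true, C=false, D=true, E=true} (A) contributes 0 new; branch {C=false, D=true, E=true} (A, B) contributes 0 new. Total: 12.

12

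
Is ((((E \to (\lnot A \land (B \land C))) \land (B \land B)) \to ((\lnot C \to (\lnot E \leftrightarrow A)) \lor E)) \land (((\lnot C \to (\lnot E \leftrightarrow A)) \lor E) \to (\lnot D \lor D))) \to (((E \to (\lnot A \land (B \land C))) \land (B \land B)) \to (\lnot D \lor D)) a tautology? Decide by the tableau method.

Assume the negation and expand:
Initial set: {\lnot (((((E \to (\lnot A \land (B \land C))) \land (B \land B)) \to ((\lnot C \to (\lnot E \leftrightarrow A)) \lor E)) \land (((\lnot C \to (\lnot E \leftrightarrow A)) \lor E) \to (\lnot D \lor D))) \to (((E \to (\lnot A \land (B \land C))) \land (B \land B)) \to (\lnot D \lor D)))}.
\lnot (((((E \to (\lnot A \land (B \land C))) \land (B \land B)) \to ((\lnot C \to (\lnot E \leftrightarrow A)) \lor E)) \land (((\lnot C \to (\lnot E \leftrightarrow A)) \lor E) \to (\lnot D \lor D))) \to (((E \to (\lnot A \land (B \land C))) \land (B \land B)) \to (\lnot D \lor D))): α-rule — add ((((E \to (\lnot A \land (B \land C))) \land (B \land B)) \to ((\lnot C \to (\lnot E \leftrightarrow A)) \lor E)) \land (((\lnot C \to (\lnot E \leftrightarrow A)) \lor E) \to (\lnot D \lor D))), \lnot (((E \to (\lnot A \land (B \land C))) \land (B \land B)) \to (\lnot D \lor D)).
((((E \to (\lnot A \land (B \land C))) \land (B \land B)) \to ((\lnot C \to (\lnot E \leftrightarrow A)) \lor E)) \land (((\lnot C \to (\lnot E \leftrightarrow A)) \lor E) \to (\lnot D \lor D))): α-rule — add (((E \to (\lnot A \land (B \land C))) \land (B \land B)) \to ((\lnot C \to (\lnot E \leftrightarrow A)) \lor E)), (((\lnot C \to (\lnot E \leftrightarrow A)) \lor E) \to (\lnot D \lor D)).
\lnot (((E \to (\lnot A \land (B \land C))) \land (B \land B)) \to (\lnot D \lor D)): α-rule — add ((E \to (\lnot A \land (B \land C))) \land (B \land B)), \lnot (\lnot D \lor D).
((E \to (\lnot A \land (B \land C))) \land (B \land B)): α-rule — add (E \to (\lnot A \land (B \land C))), (B \land B).
\lnot (\lnot D \lor D): α-rule — add \lnot \lnot D, \lnot D.
× closes — contains both D and \lnot D.
All 1 branch closes.
Every branch closed, so the negation is unsatisfiable and the formula is valid.

Valid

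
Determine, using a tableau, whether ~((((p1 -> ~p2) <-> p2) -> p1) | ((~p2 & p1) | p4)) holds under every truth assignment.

Not valid

Assume the negation and expand:
Initial set: {~~((((p1 -> ~p2) <-> p2) -> p1) | ((~p2 & p1) | p4))}.
~~((((p1 -> ~p2) <-> p2) -> p1) | ((~p2 & p1) | p4)): β-rule — branch into (((p1 -> ~p2) <-> p2) -> p1)  //  ((~p2 & p1) | p4).
  branch 1 (add (((p1 -> ~p2) <-> p2) -> p1)):
    (((p1 -> ~p2) <-> p2) -> p1): β-rule — branch into ~((p1 -> ~p2) <-> p2)  //  p1.
      branch 1.1 (add ~((p1 -> ~p2) <-> p2)):
        ~((p1 -> ~p2) <-> p2): β-rule — branch into (p1 -> ~p2), ~p2  //  ~(p1 -> ~p2), p2.
          branch 1.1.1 (add (p1 -> ~p2), ~p2):
            (p1 -> ~p2): β-rule — branch into ~p1  //  ~p2.
              branch 1.1.1.1 (add ~p1):
                ○ open, literals {p1=false, p2=false}.
              branch 1.1.1.2 (add ~p2):
                ○ open, literals {p2=false}.
          branch 1.1.2 (add ~(p1 -> ~p2), p2):
            ~(p1 -> ~p2): α-rule — add p1, ~~p2.
            ○ open, literals {p1=true, p2=true}.
      branch 1.2 (add p1):
        ○ open, literals {p1=true}.
  branch 2 (add ((~p2 & p1) | p4)):
    ((~p2 & p1) | p4): β-rule — branch into (~p2 & p1)  //  p4.
      branch 2.1 (add (~p2 & p1)):
        (~p2 & p1): α-rule — add ~p2, p1.
        ○ open, literals {p1=true, p2=false}.
      branch 2.2 (add p4):
        ○ open, literals {p4=true}.
0 branches closed, 6 open.
An open branch gives a countermodel: p1=false, p2=false (unmentioned atoms arbitrary); under it the original formula is false.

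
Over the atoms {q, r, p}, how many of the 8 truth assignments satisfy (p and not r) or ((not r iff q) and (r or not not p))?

4

Initial set: {((p and not r) or ((not r iff q) and (r or not not p)))}.
((p and not r) or ((not r iff q) and (r or not not p))): β-rule — branch into (p and not r)  //  ((not r iff q) and (r or not not p)).
  branch 1 (add (p and not r)):
    (p and not r): α-rule — add p, not r.
    ○ open, literals {p=1, r=0}.
  branch 2 (add ((not r iff q) and (r or not not p))):
    ((not r iff q) and (r or not not p)): α-rule — add (not r iff q), (r or not not p).
    (not r iff q): β-rule — branch into not r, q  //  not not r, not q.
      branch 2.1 (add not r, q):
        (r or not not p): β-rule — branch into r  //  not not p.
          branch 2.1.1 (add r):
            × closes — contains both r and not r.
          branch 2.1.2 (add not not p):
            not not p: drop double negation, giving p.
            ○ open, literals {p=1, q=1, r=0}.
      branch 2.2 (add not not r, not q):
        (r or not not p): β-rule — branch into r  //  not not p.
          branch 2.2.1 (add r):
            ○ open, literals {q=0, r=1}.
          branch 2.2.2 (add not not p):
            not not p: drop double negation, giving p.
            ○ open, literals {p=1, q=0, r=1}.
1 branch closed, 4 open.
Each open branch fixes some atoms; the unmentioned ones are free. Counting distinct full assignments: branch {p=1, r=0} (q) contributes 2 new; branch {p=1, q=1, r=0} (none free) contributes 0 new; branch {q=0, r=1} (p) contributes 2 new; branch {p=1, q=0, r=1} (none free) contributes 0 new. Total: 4.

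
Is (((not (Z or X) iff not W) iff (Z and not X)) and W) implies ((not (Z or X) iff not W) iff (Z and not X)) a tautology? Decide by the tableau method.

Valid

Assume the negation and expand:
Initial set: {not ((((not (Z or X) iff not W) iff (Z and not X)) and W) implies ((not (Z or X) iff not W) iff (Z and not X)))}.
not ((((not (Z or X) iff not W) iff (Z and not X)) and W) implies ((not (Z or X) iff not W) iff (Z and not X))): α-rule — add (((not (Z or X) iff not W) iff (Z and not X)) and W), not ((not (Z or X) iff not W) iff (Z and not X)).
(((not (Z or X) iff not W) iff (Z and not X)) and W): α-rule — add ((not (Z or X) iff not W) iff (Z and not X)), W.
not ((not (Z or X) iff not W) iff (Z and not X)): β-rule — branch into (not (Z or X) iff not W), not (Z and not X)  //  not (not (Z or X) iff not W), (Z and not X).
  branch 1 (add (not (Z or X) iff not W), not (Z and not X)):
    ((not (Z or X) iff not W) iff (Z and not X)): β-rule — branch into (not (Z or X) iff not W), (Z and not X)  //  not (not (Z or X) iff not W), not (Z and not X).
      branch 1.1 (add (not (Z or X) iff not W), (Z and not X)):
        (Z and not X): α-rule — add Z, not X.
        (not (Z or X) iff not W): β-rule — branch into not (Z or X), not W  //  not not (Z or X), not not W.
          branch 1.1.1 (add not (Z or X), not W):
            × closes — contains both W and not W.
          branch 1.1.2 (add not not (Z or X), not not W):
            not (Z and not X): β-rule — branch into not Z  //  not not X.
              branch 1.1.2.1 (add not Z):
                × closes — contains both Z and not Z.
              branch 1.1.2.2 (add not not X):
                × closes — contains both X and not X.
      branch 1.2 (add not (not (Z or X) iff not W), not (Z and not X)):
        (not (Z or X) iff not W): β-rule — branch into not (Z or X), not W  //  not not (Z or X), not not W.
          branch 1.2.1 (add not (Z or X), not W):
            × closes — contains both W and not W.
          branch 1.2.2 (add not not (Z or X), not not W):
            not (Z and not X): β-rule — branch into not Z  //  not not X.
              branch 1.2.2.1 (add not Z):
                not (not (Z or X) iff not W): β-rule — branch into not (Z or X), not not W  //  not not (Z or X), not W.
                  branch 1.2.2.1.1 (add not (Z or X), not not W):
                    not (Z or X): α-rule — add not Z, not X.
                    not (Z and not X): β-rule — branch into not Z  //  not not X.
                      branch 1.2.2.1.1.1 (add not Z):
                        not not (Z or X): β-rule — branch into Z  //  X.
                          branch 1.2.2.1.1.1.1 (add Z):
                            × closes — contains both Z and not Z.
                          branch 1.2.2.1.1.1.2 (add X):
                            × closes — contains both X and not X.
                      branch 1.2.2.1.1.2 (add not not X):
                        × closes — contains both X and not X.
                  branch 1.2.2.1.2 (add not not (Z or X), not W):
                    × closes — contains both W and not W.
              branch 1.2.2.2 (add not not X):
                not (not (Z or X) iff not W): β-rule — branch into not (Z or X), not not W  //  not not (Z or X), not W.
                  branch 1.2.2.2.1 (add not (Z or X), not not W):
                    not (Z or X): α-rule — add not Z, not X.
                    × closes — contains both X and not X.
                  branch 1.2.2.2.2 (add not not (Z or X), not W):
                    × closes — contains both W and not W.
  branch 2 (add not (not (Z or X) iff not W), (Z and not X)):
    (Z and not X): α-rule — add Z, not X.
    ((not (Z or X) iff not W) iff (Z and not X)): β-rule — branch into (not (Z or X) iff not W), (Z and not X)  //  not (not (Z or X) iff not W), not (Z and not X).
      branch 2.1 (add (not (Z or X) iff not W), (Z and not X)):
        (Z and not X): α-rule — add Z, not X.
        not (not (Z or X) iff not W): β-rule — branch into not (Z or X), not not W  //  not not (Z or X), not W.
          branch 2.1.1 (add not (Z or X), not not W):
            not (Z or X): α-rule — add not Z, not X.
            × closes — contains both Z and not Z.
          branch 2.1.2 (add not not (Z or X), not W):
            × closes — contains both W and not W.
      branch 2.2 (add not (not (Z or X) iff not W), not (Z and not X)):
        not (not (Z or X) iff not W): β-rule — branch into not (Z or X), not not W  //  not not (Z or X), not W.
          branch 2.2.1 (add not (Z or X), not not W):
            not (Z or X): α-rule — add not Z, not X.
            × closes — contains both Z and not Z.
          branch 2.2.2 (add not not (Z or X), not W):
            × closes — contains both W and not W.
All 14 branches close.
Every branch closed, so the negation is unsatisfiable and the formula is valid.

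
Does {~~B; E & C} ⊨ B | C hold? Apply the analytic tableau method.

Initial set: {~~B; (E & C); ~(B | C)}.
~~B: drop double negation, giving B.
(E & C): α-rule — add E, C.
~(B | C): α-rule — add ~B, ~C.
× closes — contains both B and ~B.
All 1 branch closes.
Every branch closed, so the premises entail the conclusion.

Yes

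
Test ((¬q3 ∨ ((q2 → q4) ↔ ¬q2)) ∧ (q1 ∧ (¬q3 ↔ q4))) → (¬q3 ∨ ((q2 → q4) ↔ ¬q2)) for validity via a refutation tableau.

Assume the negation and expand:
Initial set: {¬(((¬q3 ∨ ((q2 → q4) ↔ ¬q2)) ∧ (q1 ∧ (¬q3 ↔ q4))) → (¬q3 ∨ ((q2 → q4) ↔ ¬q2)))}.
¬(((¬q3 ∨ ((q2 → q4) ↔ ¬q2)) ∧ (q1 ∧ (¬q3 ↔ q4))) → (¬q3 ∨ ((q2 → q4) ↔ ¬q2))): α-rule — add ((¬q3 ∨ ((q2 → q4) ↔ ¬q2)) ∧ (q1 ∧ (¬q3 ↔ q4))), ¬(¬q3 ∨ ((q2 → q4) ↔ ¬q2)).
((¬q3 ∨ ((q2 → q4) ↔ ¬q2)) ∧ (q1 ∧ (¬q3 ↔ q4))): α-rule — add (¬q3 ∨ ((q2 → q4) ↔ ¬q2)), (q1 ∧ (¬q3 ↔ q4)).
¬(¬q3 ∨ ((q2 → q4) ↔ ¬q2)): α-rule — add ¬¬q3, ¬((q2 → q4) ↔ ¬q2).
(q1 ∧ (¬q3 ↔ q4)): α-rule — add q1, (¬q3 ↔ q4).
(¬q3 ∨ ((q2 → q4) ↔ ¬q2)): β-rule — branch into ¬q3  //  ((q2 → q4) ↔ ¬q2).
  branch 1 (add ¬q3):
    × closes — contains both q3 and ¬q3.
  branch 2 (add ((q2 → q4) ↔ ¬q2)):
    ¬((q2 → q4) ↔ ¬q2): β-rule — branch into (q2 → q4), ¬¬q2  //  ¬(q2 → q4), ¬q2.
      branch 2.1 (add (q2 → q4), ¬¬q2):
        (¬q3 ↔ q4): β-rule — branch into ¬q3, q4  //  ¬¬q3, ¬q4.
          branch 2.1.1 (add ¬q3, q4):
            × closes — contains both q3 and ¬q3.
          branch 2.1.2 (add ¬¬q3, ¬q4):
            ((q2 → q4) ↔ ¬q2): β-rule — branch into (q2 → q4), ¬q2  //  ¬(q2 → q4), ¬¬q2.
              branch 2.1.2.1 (add (q2 → q4), ¬q2):
                × closes — contains both q2 and ¬q2.
              branch 2.1.2.2 (add ¬(q2 → q4), ¬¬q2):
                ¬(q2 → q4): α-rule — add q2, ¬q4.
                (q2 → q4): β-rule — branch into ¬q2  //  q4.
                  branch 2.1.2.2.1 (add ¬q2):
                    × closes — contains both q2 and ¬q2.
                  branch 2.1.2.2.2 (add q4):
                    × closes — contains both q4 and ¬q4.
      branch 2.2 (add ¬(q2 → q4), ¬q2):
        ¬(q2 → q4): α-rule — add q2, ¬q4.
        × closes — contains both q2 and ¬q2.
All 6 branches close.
Every branch closed, so the negation is unsatisfiable and the formula is valid.

Valid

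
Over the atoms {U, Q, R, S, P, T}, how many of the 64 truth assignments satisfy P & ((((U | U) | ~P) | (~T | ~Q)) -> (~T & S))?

12

Initial set: {T (P & ((((U | U) | ~P) | (~T | ~Q)) -> (~T & S)))}.
T (P & ((((U | U) | ~P) | (~T | ~Q)) -> (~T & S))): α-rule — add T P, T ((((U | U) | ~P) | (~T | ~Q)) -> (~T & S)).
T ((((U | U) | ~P) | (~T | ~Q)) -> (~T & S)): β-rule — branch into F (((U | U) | ~P) | (~T | ~Q))  //  T (~T & S).
  branch 1 (add F (((U | U) | ~P) | (~T | ~Q))):
    F (((U | U) | ~P) | (~T | ~Q)): α-rule — add F ((U | U) | ~P), F (~T | ~Q).
    F ((U | U) | ~P): α-rule — add F (U | U), F ~P.
    F (~T | ~Q): α-rule — add F ~T, F ~Q.
    F (U | U): α-rule — add F U, F U.
    ○ open, literals {P=true, Q=true, T=true, U=false}.
  branch 2 (add T (~T & S)):
    T (~T & S): α-rule — add T ~T, T S.
    ○ open, literals {P=true, S=true, T=false}.
0 branches closed, 2 open.
Each open branch fixes some atoms; the unmentioned ones are free. Counting distinct full assignments: branch {P=true, Q=true, T=true, U=false} (R, S) contributes 4 new; branch {P=true, S=true, T=false} (U, Q, R) contributes 8 new. Total: 12.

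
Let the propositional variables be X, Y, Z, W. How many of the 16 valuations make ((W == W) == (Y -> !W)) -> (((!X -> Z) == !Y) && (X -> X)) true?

Initial set: {(((W == W) == (Y -> !W)) -> (((!X -> Z) == !Y) && (X -> X)))}.
(((W == W) == (Y -> !W)) -> (((!X -> Z) == !Y) && (X -> X))): β-rule — branch into !((W == W) == (Y -> !W))  //  (((!X -> Z) == !Y) && (X -> X)).
  branch 1 (add !((W == W) == (Y -> !W))):
    !((W == W) == (Y -> !W)): β-rule — branch into (W == W), !(Y -> !W)  //  !(W == W), (Y -> !W).
      branch 1.1 (add (W == W), !(Y -> !W)):
        !(Y -> !W): α-rule — add Y, !!W.
        (W == W): β-rule — branch into W, W  //  !W, !W.
          branch 1.1.1 (add W, W):
            ○ open, literals {W=1, Y=1}.
          branch 1.1.2 (add !W, !W):
            × closes — contains both W and !W.
      branch 1.2 (add !(W == W), (Y -> !W)):
        !(W == W): β-rule — branch into W, !W  //  !W, W.
          branch 1.2.1 (add W, !W):
            × closes — contains both W and !W.
          branch 1.2.2 (add !W, W):
            × closes — contains both W and !W.
  branch 2 (add (((!X -> Z) == !Y) && (X -> X))):
    (((!X -> Z) == !Y) && (X -> X)): α-rule — add ((!X -> Z) == !Y), (X -> X).
    ((!X -> Z) == !Y): β-rule — branch into (!X -> Z), !Y  //  !(!X -> Z), !!Y.
      branch 2.1 (add (!X -> Z), !Y):
        (X -> X): β-rule — branch into !X  //  X.
          branch 2.1.1 (add !X):
            (!X -> Z): β-rule — branch into !!X  //  Z.
              branch 2.1.1.1 (add !!X):
                × closes — contains both X and !X.
              branch 2.1.1.2 (add Z):
                ○ open, literals {X=0, Y=0, Z=1}.
          branch 2.1.2 (add X):
            (!X -> Z): β-rule — branch into !!X  //  Z.
              branch 2.1.2.1 (add !!X):
                ○ open, literals {X=1, Y=0}.
              branch 2.1.2.2 (add Z):
                ○ open, literals {X=1, Y=0, Z=1}.
      branch 2.2 (add !(!X -> Z), !!Y):
        !(!X -> Z): α-rule — add !X, !Z.
        (X -> X): β-rule — branch into !X  //  X.
          branch 2.2.1 (add !X):
            ○ open, literals {X=0, Y=1, Z=0}.
          branch 2.2.2 (add X):
            × closes — contains both X and !X.
5 branches closed, 5 open.
Each open branch fixes some atoms; the unmentioned ones are free. Counting distinct full assignments: branch {W=1, Y=1} (X, Z) contributes 4 new; branch {X=0, Y=0, Z=1} (W) contributes 2 new; branch {X=1, Y=0} (Z, W) contributes 4 new; branch {X=1, Y=0, Z=1} (W) contributes 0 new; branch {X=0, Y=1, Z=0} (W) contributes 1 new. Total: 11.

11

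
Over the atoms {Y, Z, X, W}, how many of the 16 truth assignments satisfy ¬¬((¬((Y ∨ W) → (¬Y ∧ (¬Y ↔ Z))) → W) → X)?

10

Initial set: {T ¬¬((¬((Y ∨ W) → (¬Y ∧ (¬Y ↔ Z))) → W) → X)}.
T ¬¬((¬((Y ∨ W) → (¬Y ∧ (¬Y ↔ Z))) → W) → X): drop double negation, giving T ((¬((Y ∨ W) → (¬Y ∧ (¬Y ↔ Z))) → W) → X).
T ((¬((Y ∨ W) → (¬Y ∧ (¬Y ↔ Z))) → W) → X): β-rule — branch into F (¬((Y ∨ W) → (¬Y ∧ (¬Y ↔ Z))) → W)  //  T X.
  branch 1 (add F (¬((Y ∨ W) → (¬Y ∧ (¬Y ↔ Z))) → W)):
    F (¬((Y ∨ W) → (¬Y ∧ (¬Y ↔ Z))) → W): α-rule — add T ¬((Y ∨ W) → (¬Y ∧ (¬Y ↔ Z))), F W.
    T ¬((Y ∨ W) → (¬Y ∧ (¬Y ↔ Z))): α-rule — add T (Y ∨ W), F (¬Y ∧ (¬Y ↔ Z)).
    T (Y ∨ W): β-rule — branch into T Y  //  T W.
      branch 1.1 (add T Y):
        F (¬Y ∧ (¬Y ↔ Z)): β-rule — branch into F ¬Y  //  F (¬Y ↔ Z).
          branch 1.1.1 (add F ¬Y):
            ○ open, literals {W=false, Y=true}.
          branch 1.1.2 (add F (¬Y ↔ Z)):
            F (¬Y ↔ Z): β-rule — branch into T ¬Y, F Z  //  F ¬Y, T Z.
              branch 1.1.2.1 (add T ¬Y, F Z):
                × closes — contains both Y and ¬Y.
              branch 1.1.2.2 (add F ¬Y, T Z):
                ○ open, literals {W=false, Y=true, Z=true}.
      branch 1.2 (add T W):
        × closes — contains both W and ¬W.
  branch 2 (add T X):
    ○ open, literals {X=true}.
2 branches closed, 3 open.
Each open branch fixes some atoms; the unmentioned ones are free. Counting distinct full assignments: branch {W=false, Y=true} (Z, X) contributes 4 new; branch {W=false, Y=true, Z=true} (X) contributes 0 new; branch {X=true} (Y, Z, W) contributes 6 new. Total: 10.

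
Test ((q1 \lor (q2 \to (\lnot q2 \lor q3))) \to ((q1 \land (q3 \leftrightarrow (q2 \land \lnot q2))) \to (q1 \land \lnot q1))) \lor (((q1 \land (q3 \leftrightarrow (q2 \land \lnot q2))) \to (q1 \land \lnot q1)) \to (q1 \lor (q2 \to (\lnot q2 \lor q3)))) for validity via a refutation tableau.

Valid

Assume the negation and expand:
Initial set: {F (((q1 \lor (q2 \to (\lnot q2 \lor q3))) \to ((q1 \land (q3 \leftrightarrow (q2 \land \lnot q2))) \to (q1 \land \lnot q1))) \lor (((q1 \land (q3 \leftrightarrow (q2 \land \lnot q2))) \to (q1 \land \lnot q1)) \to (q1 \lor (q2 \to (\lnot q2 \lor q3)))))}.
F (((q1 \lor (q2 \to (\lnot q2 \lor q3))) \to ((q1 \land (q3 \leftrightarrow (q2 \land \lnot q2))) \to (q1 \land \lnot q1))) \lor (((q1 \land (q3 \leftrightarrow (q2 \land \lnot q2))) \to (q1 \land \lnot q1)) \to (q1 \lor (q2 \to (\lnot q2 \lor q3))))): α-rule — add F ((q1 \lor (q2 \to (\lnot q2 \lor q3))) \to ((q1 \land (q3 \leftrightarrow (q2 \land \lnot q2))) \to (q1 \land \lnot q1))), F (((q1 \land (q3 \leftrightarrow (q2 \land \lnot q2))) \to (q1 \land \lnot q1)) \to (q1 \lor (q2 \to (\lnot q2 \lor q3)))).
F ((q1 \lor (q2 \to (\lnot q2 \lor q3))) \to ((q1 \land (q3 \leftrightarrow (q2 \land \lnot q2))) \to (q1 \land \lnot q1))): α-rule — add T (q1 \lor (q2 \to (\lnot q2 \lor q3))), F ((q1 \land (q3 \leftrightarrow (q2 \land \lnot q2))) \to (q1 \land \lnot q1)).
F (((q1 \land (q3 \leftrightarrow (q2 \land \lnot q2))) \to (q1 \land \lnot q1)) \to (q1 \lor (q2 \to (\lnot q2 \lor q3)))): α-rule — add T ((q1 \land (q3 \leftrightarrow (q2 \land \lnot q2))) \to (q1 \land \lnot q1)), F (q1 \lor (q2 \to (\lnot q2 \lor q3))).
F ((q1 \land (q3 \leftrightarrow (q2 \land \lnot q2))) \to (q1 \land \lnot q1)): α-rule — add T (q1 \land (q3 \leftrightarrow (q2 \land \lnot q2))), F (q1 \land \lnot q1).
F (q1 \lor (q2 \to (\lnot q2 \lor q3))): α-rule — add F q1, F (q2 \to (\lnot q2 \lor q3)).
T (q1 \land (q3 \leftrightarrow (q2 \land \lnot q2))): α-rule — add T q1, T (q3 \leftrightarrow (q2 \land \lnot q2)).
× closes — contains both q1 and \lnot q1.
All 1 branch closes.
Every branch closed, so the negation is unsatisfiable and the formula is valid.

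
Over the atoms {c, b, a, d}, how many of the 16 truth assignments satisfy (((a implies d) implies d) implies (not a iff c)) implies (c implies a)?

12

Initial set: {T ((((a implies d) implies d) implies (not a iff c)) implies (c implies a))}.
T ((((a implies d) implies d) implies (not a iff c)) implies (c implies a)): β-rule — branch into F (((a implies d) implies d) implies (not a iff c))  //  T (c implies a).
  branch 1 (add F (((a implies d) implies d) implies (not a iff c))):
    F (((a implies d) implies d) implies (not a iff c)): α-rule — add T ((a implies d) implies d), F (not a iff c).
    T ((a implies d) implies d): β-rule — branch into F (a implies d)  //  T d.
      branch 1.1 (add F (a implies d)):
        F (a implies d): α-rule — add T a, F d.
        F (not a iff c): β-rule — branch into T not a, F c  //  F not a, T c.
          branch 1.1.1 (add T not a, F c):
            × closes — contains both a and not a.
          branch 1.1.2 (add F not a, T c):
            ○ open, literals {a=true, c=true, d=false}.
      branch 1.2 (add T d):
        F (not a iff c): β-rule — branch into T not a, F c  //  F not a, T c.
          branch 1.2.1 (add T not a, F c):
            ○ open, literals {a=false, c=false, d=true}.
          branch 1.2.2 (add F not a, T c):
            ○ open, literals {a=true, c=true, d=true}.
  branch 2 (add T (c implies a)):
    T (c implies a): β-rule — branch into F c  //  T a.
      branch 2.1 (add F c):
        ○ open, literals {c=false}.
      branch 2.2 (add T a):
        ○ open, literals {a=true}.
1 branch closed, 5 open.
Each open branch fixes some atoms; the unmentioned ones are free. Counting distinct full assignments: branch {a=true, c=true, d=false} (b) contributes 2 new; branch {a=false, c=false, d=true} (b) contributes 2 new; branch {a=true, c=true, d=true} (b) contributes 2 new; branch {c=false} (b, a, d) contributes 6 new; branch {a=true} (c, b, d) contributes 0 new. Total: 12.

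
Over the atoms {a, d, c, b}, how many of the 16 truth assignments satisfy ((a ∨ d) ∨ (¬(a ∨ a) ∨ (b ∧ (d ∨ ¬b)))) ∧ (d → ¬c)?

Initial set: {(((a ∨ d) ∨ (¬(a ∨ a) ∨ (b ∧ (d ∨ ¬b)))) ∧ (d → ¬c))}.
(((a ∨ d) ∨ (¬(a ∨ a) ∨ (b ∧ (d ∨ ¬b)))) ∧ (d → ¬c)): α-rule — add ((a ∨ d) ∨ (¬(a ∨ a) ∨ (b ∧ (d ∨ ¬b)))), (d → ¬c).
((a ∨ d) ∨ (¬(a ∨ a) ∨ (b ∧ (d ∨ ¬b)))): β-rule — branch into (a ∨ d)  //  (¬(a ∨ a) ∨ (b ∧ (d ∨ ¬b))).
  branch 1 (add (a ∨ d)):
    (d → ¬c): β-rule — branch into ¬d  //  ¬c.
      branch 1.1 (add ¬d):
        (a ∨ d): β-rule — branch into a  //  d.
          branch 1.1.1 (add a):
            ○ open, literals {a=T, d=F}.
          branch 1.1.2 (add d):
            × closes — contains both d and ¬d.
      branch 1.2 (add ¬c):
        (a ∨ d): β-rule — branch into a  //  d.
          branch 1.2.1 (add a):
            ○ open, literals {a=T, c=F}.
          branch 1.2.2 (add d):
            ○ open, literals {c=F, d=T}.
  branch 2 (add (¬(a ∨ a) ∨ (b ∧ (d ∨ ¬b)))):
    (d → ¬c): β-rule — branch into ¬d  //  ¬c.
      branch 2.1 (add ¬d):
        (¬(a ∨ a) ∨ (b ∧ (d ∨ ¬b))): β-rule — branch into ¬(a ∨ a)  //  (b ∧ (d ∨ ¬b)).
          branch 2.1.1 (add ¬(a ∨ a)):
            ¬(a ∨ a): α-rule — add ¬a, ¬a.
            ○ open, literals {a=F, d=F}.
          branch 2.1.2 (add (b ∧ (d ∨ ¬b))):
            (b ∧ (d ∨ ¬b)): α-rule — add b, (d ∨ ¬b).
            (d ∨ ¬b): β-rule — branch into d  //  ¬b.
              branch 2.1.2.1 (add d):
                × closes — contains both d and ¬d.
              branch 2.1.2.2 (add ¬b):
                × closes — contains both b and ¬b.
      branch 2.2 (add ¬c):
        (¬(a ∨ a) ∨ (b ∧ (d ∨ ¬b))): β-rule — branch into ¬(a ∨ a)  //  (b ∧ (d ∨ ¬b)).
          branch 2.2.1 (add ¬(a ∨ a)):
            ¬(a ∨ a): α-rule — add ¬a, ¬a.
            ○ open, literals {a=F, c=F}.
          branch 2.2.2 (add (b ∧ (d ∨ ¬b))):
            (b ∧ (d ∨ ¬b)): α-rule — add b, (d ∨ ¬b).
            (d ∨ ¬b): β-rule — branch into d  //  ¬b.
              branch 2.2.2.1 (add d):
                ○ open, literals {b=T, c=F, d=T}.
              branch 2.2.2.2 (add ¬b):
                × closes — contains both b and ¬b.
4 branches closed, 6 open.
Each open branch fixes some atoms; the unmentioned ones are free. Counting distinct full assignments: branch {a=T, d=F} (c, b) contributes 4 new; branch {a=T, c=F} (d, b) contributes 2 new; branch {c=F, d=T} (a, b) contributes 2 new; branch {a=F, d=F} (c, b) contributes 4 new; branch {a=F, c=F} (d, b) contributes 0 new; branch {b=T, c=F, d=T} (a) contributes 0 new. Total: 12.

12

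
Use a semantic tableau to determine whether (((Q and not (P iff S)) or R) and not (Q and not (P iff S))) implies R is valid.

Valid

Assume the negation and expand:
Initial set: {not ((((Q and not (P iff S)) or R) and not (Q and not (P iff S))) implies R)}.
not ((((Q and not (P iff S)) or R) and not (Q and not (P iff S))) implies R): α-rule — add (((Q and not (P iff S)) or R) and not (Q and not (P iff S))), not R.
(((Q and not (P iff S)) or R) and not (Q and not (P iff S))): α-rule — add ((Q and not (P iff S)) or R), not (Q and not (P iff S)).
((Q and not (P iff S)) or R): β-rule — branch into (Q and not (P iff S))  //  R.
  branch 1 (add (Q and not (P iff S))):
    (Q and not (P iff S)): α-rule — add Q, not (P iff S).
    not (Q and not (P iff S)): β-rule — branch into not Q  //  not not (P iff S).
      branch 1.1 (add not Q):
        × closes — contains both Q and not Q.
      branch 1.2 (add not not (P iff S)):
        not (P iff S): β-rule — branch into P, not S  //  not P, S.
          branch 1.2.1 (add P, not S):
            not not (P iff S): β-rule — branch into P, S  //  not P, not S.
              branch 1.2.1.1 (add P, S):
                × closes — contains both S and not S.
              branch 1.2.1.2 (add not P, not S):
                × closes — contains both P and not P.
          branch 1.2.2 (add not P, S):
            not not (P iff S): β-rule — branch into P, S  //  not P, not S.
              branch 1.2.2.1 (add P, S):
                × closes — contains both P and not P.
              branch 1.2.2.2 (add not P, not S):
                × closes — contains both S and not S.
  branch 2 (add R):
    × closes — contains both R and not R.
All 6 branches close.
Every branch closed, so the negation is unsatisfiable and the formula is valid.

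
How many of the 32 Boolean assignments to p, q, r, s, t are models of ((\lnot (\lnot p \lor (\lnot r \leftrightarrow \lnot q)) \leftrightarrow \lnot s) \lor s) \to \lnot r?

Initial set: {(((\lnot (\lnot p \lor (\lnot r \leftrightarrow \lnot q)) \leftrightarrow \lnot s) \lor s) \to \lnot r)}.
(((\lnot (\lnot p \lor (\lnot r \leftrightarrow \lnot q)) \leftrightarrow \lnot s) \lor s) \to \lnot r): β-rule — branch into \lnot ((\lnot (\lnot p \lor (\lnot r \leftrightarrow \lnot q)) \leftrightarrow \lnot s) \lor s)  //  \lnot r.
  branch 1 (add \lnot ((\lnot (\lnot p \lor (\lnot r \leftrightarrow \lnot q)) \leftrightarrow \lnot s) \lor s)):
    \lnot ((\lnot (\lnot p \lor (\lnot r \leftrightarrow \lnot q)) \leftrightarrow \lnot s) \lor s): α-rule — add \lnot (\lnot (\lnot p \lor (\lnot r \leftrightarrow \lnot q)) \leftrightarrow \lnot s), \lnot s.
    \lnot (\lnot (\lnot p \lor (\lnot r \leftrightarrow \lnot q)) \leftrightarrow \lnot s): β-rule — branch into \lnot (\lnot p \lor (\lnot r \leftrightarrow \lnot q)), \lnot \lnot s  //  \lnot \lnot (\lnot p \lor (\lnot r \leftrightarrow \lnot q)), \lnot s.
      branch 1.1 (add \lnot (\lnot p \lor (\lnot r \leftrightarrow \lnot q)), \lnot \lnot s):
        × closes — contains both s and \lnot s.
      branch 1.2 (add \lnot \lnot (\lnot p \lor (\lnot r \leftrightarrow \lnot q)), \lnot s):
        \lnot \lnot (\lnot p \lor (\lnot r \leftrightarrow \lnot q)): β-rule — branch into \lnot p  //  (\lnot r \leftrightarrow \lnot q).
          branch 1.2.1 (add \lnot p):
            ○ open, literals {p=0, s=0}.
          branch 1.2.2 (add (\lnot r \leftrightarrow \lnot q)):
            (\lnot r \leftrightarrow \lnot q): β-rule — branch into \lnot r, \lnot q  //  \lnot \lnot r, \lnot \lnot q.
              branch 1.2.2.1 (add \lnot r, \lnot q):
                ○ open, literals {q=0, r=0, s=0}.
              branch 1.2.2.2 (add \lnot \lnot r, \lnot \lnot q):
                ○ open, literals {q=1, r=1, s=0}.
  branch 2 (add \lnot r):
    ○ open, literals {r=0}.
1 branch closed, 4 open.
Each open branch fixes some atoms; the unmentioned ones are free. Counting distinct full assignments: branch {p=0, s=0} (q, r, t) contributes 8 new; branch {q=0, r=0, s=0} (p, t) contributes 2 new; branch {q=1, r=1, s=0} (p, t) contributes 2 new; branch {r=0} (p, q, s, t) contributes 10 new. Total: 22.

22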